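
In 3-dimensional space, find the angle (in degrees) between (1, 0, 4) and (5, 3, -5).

With u = (1, 0, 4), v = (5, 3, -5):
u·v = 1·5 + 0·3 + 4·(-5) = 5 + 0 + (-20) = -15.
|u| = √(1² + 0² + 4²) = √17, |v| = √(5² + 3² + (-5)²) = √59, so |u||v| = √(17·59) = √1003.
cos θ = (u·v)/(|u||v|) = -15/√1003 ≈ -0.473632
θ = arccos(-0.473632) ≈ 118.27°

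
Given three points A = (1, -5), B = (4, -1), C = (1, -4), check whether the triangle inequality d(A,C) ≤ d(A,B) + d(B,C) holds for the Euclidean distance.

d(A,B) = √(3² + 4²) = √25 = 5, d(B,C) = √(3² + 3²) = √18 ≈ 4.2426, d(A,C) = √(0² + 1²) = √1 = 1.
d(A,C) = 1 ≤ 5 + 4.2426 = 9.2426. Triangle inequality is satisfied.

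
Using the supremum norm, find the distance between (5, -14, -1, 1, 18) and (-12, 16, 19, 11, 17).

max(|x_i - y_i|) = max(|5 - (-12)|, |-14 - 16|, |-1 - 19|, |1 - 11|, |18 - 17|) = max(17, 30, 20, 10, 1) = 30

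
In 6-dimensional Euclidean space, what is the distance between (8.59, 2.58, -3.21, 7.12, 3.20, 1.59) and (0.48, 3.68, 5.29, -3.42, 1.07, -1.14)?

√(Σ(x_i - y_i)²) = √((8.59 - 0.48)² + (2.58 - 3.68)² + (-3.21 - 5.29)² + (7.12 - (-3.42))² + (3.2 - 1.07)² + (1.59 - (-1.14))²)
= √(8.11² + (-1.1)² + (-8.5)² + 10.54² + 2.13² + 2.73²) = √(65.7721 + 1.21 + 72.25 + 111.0916 + 4.5369 + 7.4529) = √262.3135 ≈ 16.1961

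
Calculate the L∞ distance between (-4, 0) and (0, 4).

max(|x_i - y_i|) = max(|-4 - 0|, |0 - 4|) = max(4, 4) = 4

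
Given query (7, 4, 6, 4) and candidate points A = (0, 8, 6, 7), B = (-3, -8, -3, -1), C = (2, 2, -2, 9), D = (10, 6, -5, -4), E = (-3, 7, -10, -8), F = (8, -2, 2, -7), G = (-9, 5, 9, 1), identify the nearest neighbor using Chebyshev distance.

Distances: d(A) = 7, d(B) = 12, d(C) = 8, d(D) = 11, d(E) = 16, d(F) = 11, d(G) = 16. Nearest: A = (0, 8, 6, 7) with distance 7.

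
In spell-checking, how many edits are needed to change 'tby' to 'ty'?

Let D[i][j] be the edit distance between the first i characters of 'tby' and the first j characters of 'ty', with D[i][0] = i, D[0][j] = j, and D[i][j] = D[i-1][j-1] if the characters match, else 1 + min(D[i-1][j], D[i][j-1], D[i-1][j-1]). Filling the table (rows: prefixes of 'tby', columns: prefixes of 'ty'):
     ε  t  y
  ε  0  1  2
  t  1  0  1
  b  2  1  1
  y  3  2  1
The bottom-right entry gives D[3][2] = 1, so no sequence of fewer than 1 edit works. Backtracking through the table gives one optimal edit sequence (1 edit):
  tby → ty (del b @2)
Edit distance = 1.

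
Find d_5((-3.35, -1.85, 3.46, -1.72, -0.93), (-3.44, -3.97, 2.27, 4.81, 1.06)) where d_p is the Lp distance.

(Σ|x_i - y_i|^5)^(1/5) = (|-3.35 - (-3.44)|^5 + |-1.85 - (-3.97)|^5 + |3.46 - 2.27|^5 + |-1.72 - 4.81|^5 + |-0.93 - 1.06|^5)^(1/5)
= (0.09^5 + 2.12^5 + 1.19^5 + 6.53^5 + 1.99^5)^(1/5) ≈ (0 + 42.8232 + 2.3864 + 11873.1487 + 31.208)^(1/5) = (11949.5663)^(1/5) ≈ 6.5384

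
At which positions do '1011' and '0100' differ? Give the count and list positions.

Differing positions: 1, 2, 3, 4. Hamming distance = 4.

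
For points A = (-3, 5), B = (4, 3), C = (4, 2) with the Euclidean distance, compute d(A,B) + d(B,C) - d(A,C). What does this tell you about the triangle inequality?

d(A,B) = √(7² + 2²) = √53 ≈ 7.2801, d(B,C) = √(0² + 1²) = √1 = 1, d(A,C) = √(7² + 3²) = √58 ≈ 7.6158.
d(A,B) + d(B,C) - d(A,C) = 7.2801 + 1 - 7.6158 = 8.2801 - 7.6158 = 0.6643 (to 4 decimal places). This is ≥ 0, so the triangle inequality holds for these points.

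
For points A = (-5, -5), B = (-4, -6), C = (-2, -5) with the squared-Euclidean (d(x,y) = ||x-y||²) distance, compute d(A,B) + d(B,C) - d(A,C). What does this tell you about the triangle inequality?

d(A,B) = 1² + 1² = 2, d(B,C) = 2² + 1² = 5, d(A,C) = 3² + 0² = 9.
d(A,B) + d(B,C) - d(A,C) = 2 + 5 - 9 = 7 - 9 = -2. This is < 0, so the triangle inequality FAILS for these points (squared-Euclidean is not a metric).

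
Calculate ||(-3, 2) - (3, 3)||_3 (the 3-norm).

(Σ|x_i - y_i|^3)^(1/3) = (|-3 - 3|^3 + |2 - 3|^3)^(1/3)
= (6^3 + 1^3)^(1/3) = (216 + 1)^(1/3) = (217)^(1/3) ≈ 6.0092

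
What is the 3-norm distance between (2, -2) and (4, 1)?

(Σ|x_i - y_i|^3)^(1/3) = (|2 - 4|^3 + |-2 - 1|^3)^(1/3)
= (2^3 + 3^3)^(1/3) = (8 + 27)^(1/3) = (35)^(1/3) ≈ 3.2711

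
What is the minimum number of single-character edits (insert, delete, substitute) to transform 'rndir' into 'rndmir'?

Let D[i][j] be the edit distance between the first i characters of 'rndir' and the first j characters of 'rndmir', with D[i][0] = i, D[0][j] = j, and D[i][j] = D[i-1][j-1] if the characters match, else 1 + min(D[i-1][j], D[i][j-1], D[i-1][j-1]). Filling the table (rows: prefixes of 'rndir', columns: prefixes of 'rndmir'):
     ε  r  n  d  m  i  r
  ε  0  1  2  3  4  5  6
  r  1  0  1  2  3  4  5
  n  2  1  0  1  2  3  4
  d  3  2  1  0  1  2  3
  i  4  3  2  1  1  1  2
  r  5  4  3  2  2  2  1
The bottom-right entry gives D[5][6] = 1, so no sequence of fewer than 1 edit works. Backtracking through the table gives one optimal edit sequence (1 edit):
  rndir → rndmir (ins m @4)
Edit distance = 1.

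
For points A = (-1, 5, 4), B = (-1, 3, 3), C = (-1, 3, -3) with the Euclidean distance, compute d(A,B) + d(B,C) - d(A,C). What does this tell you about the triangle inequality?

d(A,B) = √(0² + 2² + 1²) = √5 ≈ 2.2361, d(B,C) = √(0² + 0² + 6²) = √36 = 6, d(A,C) = √(0² + 2² + 7²) = √53 ≈ 7.2801.
d(A,B) + d(B,C) - d(A,C) = 2.2361 + 6 - 7.2801 = 8.2361 - 7.2801 = 0.956 (to 4 decimal places). This is ≥ 0, so the triangle inequality holds for these points.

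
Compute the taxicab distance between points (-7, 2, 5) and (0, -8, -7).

Σ|x_i - y_i| = |-7 - 0| + |2 - (-8)| + |5 - (-7)| = 7 + 10 + 12 = 29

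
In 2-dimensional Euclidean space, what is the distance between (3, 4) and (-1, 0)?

√(Σ(x_i - y_i)²) = √((3 - (-1))² + (4 - 0)²)
= √(4² + 4²) = √(16 + 16) = √32 ≈ 5.6569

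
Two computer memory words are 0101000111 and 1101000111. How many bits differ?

Differing positions: 1. Hamming distance = 1.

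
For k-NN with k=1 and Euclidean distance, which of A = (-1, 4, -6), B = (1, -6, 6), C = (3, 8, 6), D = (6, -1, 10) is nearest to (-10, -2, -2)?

Distances: d(A) ≈ 11.5326, d(B) ≈ 14.1774, d(C) ≈ 18.2483, d(D) ≈ 20.025. Nearest: A = (-1, 4, -6) with distance 11.5326.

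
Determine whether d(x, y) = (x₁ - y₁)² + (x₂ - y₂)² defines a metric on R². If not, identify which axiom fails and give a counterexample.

No. The squared Euclidean distance fails the triangle inequality. Counterexample: x = (0, 0), y = (1, 3), z = (2, 6). d(x,z) = 2² + 6² = 40, but d(x,y) + d(y,z) = (1² + 3²) + (1² + 3²) = 10 + 10 = 20. Since 40 > 20, the triangle inequality is violated. (Note: √d, the ordinary Euclidean distance, IS a metric.)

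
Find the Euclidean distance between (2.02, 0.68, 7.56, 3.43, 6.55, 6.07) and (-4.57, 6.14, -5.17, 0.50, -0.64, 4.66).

√(Σ(x_i - y_i)²) = √((2.02 - (-4.57))² + (0.68 - 6.14)² + (7.56 - (-5.17))² + (3.43 - 0.5)² + (6.55 - (-0.64))² + (6.07 - 4.66)²)
= √(6.59² + (-5.46)² + 12.73² + 2.93² + 7.19² + 1.41²) = √(43.4281 + 29.8116 + 162.0529 + 8.5849 + 51.6961 + 1.9881) = √297.5617 ≈ 17.25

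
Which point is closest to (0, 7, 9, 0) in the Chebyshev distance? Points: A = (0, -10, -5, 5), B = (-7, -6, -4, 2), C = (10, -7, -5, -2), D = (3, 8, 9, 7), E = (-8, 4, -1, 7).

Distances: d(A) = 17, d(B) = 13, d(C) = 14, d(D) = 7, d(E) = 10. Nearest: D = (3, 8, 9, 7) with distance 7.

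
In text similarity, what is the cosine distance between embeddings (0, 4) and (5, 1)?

With u = (0, 4), v = (5, 1):
u·v = 0·5 + 4·1 = 0 + 4 = 4.
|u| = √(0² + 4²) = √16, |v| = √(5² + 1²) = √26, so |u||v| = √(16·26) = √416.
cos θ = (u·v)/(|u||v|) = 4/√416 ≈ 0.1961
Cosine distance = 1 - cos θ ≈ 1 - 0.1961 = 0.8039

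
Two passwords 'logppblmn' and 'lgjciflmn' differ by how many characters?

Differing positions: 2, 3, 4, 5, 6. Hamming distance = 5.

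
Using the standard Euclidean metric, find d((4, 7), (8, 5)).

√(Σ(x_i - y_i)²) = √((4 - 8)² + (7 - 5)²)
= √((-4)² + 2²) = √(16 + 4) = √20 ≈ 4.4721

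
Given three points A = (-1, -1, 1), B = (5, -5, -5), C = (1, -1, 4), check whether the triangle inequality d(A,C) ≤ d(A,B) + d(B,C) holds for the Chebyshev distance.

d(A,B) = max(6, 4, 6) = 6, d(B,C) = max(4, 4, 9) = 9, d(A,C) = max(2, 0, 3) = 3.
d(A,C) = 3 ≤ 6 + 9 = 15. Triangle inequality is satisfied.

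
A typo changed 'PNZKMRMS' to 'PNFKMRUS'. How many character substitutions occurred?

Differing positions: 3, 7. Hamming distance = 2.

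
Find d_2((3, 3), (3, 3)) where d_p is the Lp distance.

(Σ|x_i - y_i|^2)^(1/2) = (|3 - 3|^2 + |3 - 3|^2)^(1/2)
= (0^2 + 0^2)^(1/2) = (0 + 0)^(1/2) = (0)^(1/2) = 0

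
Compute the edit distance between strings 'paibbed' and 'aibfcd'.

Let D[i][j] be the edit distance between the first i characters of 'paibbed' and the first j characters of 'aibfcd', with D[i][0] = i, D[0][j] = j, and D[i][j] = D[i-1][j-1] if the characters match, else 1 + min(D[i-1][j], D[i][j-1], D[i-1][j-1]). Filling the table (rows: prefixes of 'paibbed', columns: prefixes of 'aibfcd'):
     ε  a  i  b  f  c  d
  ε  0  1  2  3  4  5  6
  p  1  1  2  3  4  5  6
  a  2  1  2  3  4  5  6
  i  3  2  1  2  3  4  5
  b  4  3  2  1  2  3  4
  b  5  4  3  2  2  3  4
  e  6  5  4  3  3  3  4
  d  7  6  5  4  4  4  3
The bottom-right entry gives D[7][6] = 3, so no sequence of fewer than 3 edits works. Backtracking through the table gives one optimal edit sequence (3 edits):
  paibbed → aibbed (del p @1)
  aibbed → aibfed (sub b→f @4)
  aibfed → aibfcd (sub e→c @5)
Edit distance = 3.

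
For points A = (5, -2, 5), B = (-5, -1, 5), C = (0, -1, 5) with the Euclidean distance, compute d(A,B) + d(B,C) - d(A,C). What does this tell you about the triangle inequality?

d(A,B) = √(10² + 1² + 0²) = √101 ≈ 10.0499, d(B,C) = √(5² + 0² + 0²) = √25 = 5, d(A,C) = √(5² + 1² + 0²) = √26 ≈ 5.099.
d(A,B) + d(B,C) - d(A,C) = 10.0499 + 5 - 5.099 = 15.0499 - 5.099 = 9.9509 (to 4 decimal places). This is ≥ 0, so the triangle inequality holds for these points.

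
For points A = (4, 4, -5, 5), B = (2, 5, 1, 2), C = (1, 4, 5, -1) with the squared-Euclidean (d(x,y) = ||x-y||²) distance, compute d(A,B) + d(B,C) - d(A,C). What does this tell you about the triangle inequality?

d(A,B) = 2² + 1² + 6² + 3² = 50, d(B,C) = 1² + 1² + 4² + 3² = 27, d(A,C) = 3² + 0² + 10² + 6² = 145.
d(A,B) + d(B,C) - d(A,C) = 50 + 27 - 145 = 77 - 145 = -68. This is < 0, so the triangle inequality FAILS for these points (squared-Euclidean is not a metric).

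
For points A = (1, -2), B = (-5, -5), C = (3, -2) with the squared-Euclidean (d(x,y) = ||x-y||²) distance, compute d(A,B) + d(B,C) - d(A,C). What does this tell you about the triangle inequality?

d(A,B) = 6² + 3² = 45, d(B,C) = 8² + 3² = 73, d(A,C) = 2² + 0² = 4.
d(A,B) + d(B,C) - d(A,C) = 45 + 73 - 4 = 118 - 4 = 114. This is ≥ 0, so the triangle inequality holds for these points.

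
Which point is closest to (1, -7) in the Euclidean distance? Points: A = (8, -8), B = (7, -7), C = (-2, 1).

Distances: d(A) ≈ 7.0711, d(B) = 6, d(C) ≈ 8.544. Nearest: B = (7, -7) with distance 6.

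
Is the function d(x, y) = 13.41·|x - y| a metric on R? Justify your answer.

Yes. Since |x - y| is a metric on R and 13.41 > 0, the positive scalar multiple 13.41·|x - y| is also a metric: scaling by a positive constant preserves non-negativity, identity (d=0 ⟺ |x-y|=0 ⟺ x=y), symmetry, and the triangle inequality.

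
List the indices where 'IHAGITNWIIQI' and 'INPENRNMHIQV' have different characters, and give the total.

Differing positions: 2, 3, 4, 5, 6, 8, 9, 12. Hamming distance = 8.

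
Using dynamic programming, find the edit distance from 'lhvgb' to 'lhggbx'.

Let D[i][j] be the edit distance between the first i characters of 'lhvgb' and the first j characters of 'lhggbx', with D[i][0] = i, D[0][j] = j, and D[i][j] = D[i-1][j-1] if the characters match, else 1 + min(D[i-1][j], D[i][j-1], D[i-1][j-1]). Filling the table (rows: prefixes of 'lhvgb', columns: prefixes of 'lhggbx'):
     ε  l  h  g  g  b  x
  ε  0  1  2  3  4  5  6
  l  1  0  1  2  3  4  5
  h  2  1  0  1  2  3  4
  v  3  2  1  1  2  3  4
  g  4  3  2  1  1  2  3
  b  5  4  3  2  2  1  2
The bottom-right entry gives D[5][6] = 2, so no sequence of fewer than 2 edits works. Backtracking through the table gives one optimal edit sequence (2 edits):
  lhvgb → lhggb (sub v→g @3)
  lhggb → lhggbx (ins x @6)
Edit distance = 2.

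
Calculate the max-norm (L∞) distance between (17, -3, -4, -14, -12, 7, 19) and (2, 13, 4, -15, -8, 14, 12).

max(|x_i - y_i|) = max(|17 - 2|, |-3 - 13|, |-4 - 4|, |-14 - (-15)|, |-12 - (-8)|, |7 - 14|, |19 - 12|) = max(15, 16, 8, 1, 4, 7, 7) = 16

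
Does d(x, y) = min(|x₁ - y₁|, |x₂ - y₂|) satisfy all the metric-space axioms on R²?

No. d fails identity of indiscernibles: take x = (4, 0) and y = (4, 3). Then d(x,y) = min(|4 - 4|, |0 - 3|) = min(0, 3) = 0, yet x ≠ y.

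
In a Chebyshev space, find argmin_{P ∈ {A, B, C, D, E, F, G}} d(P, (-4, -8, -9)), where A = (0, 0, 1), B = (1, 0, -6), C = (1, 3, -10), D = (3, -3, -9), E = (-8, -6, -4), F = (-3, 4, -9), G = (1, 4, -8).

Distances: d(A) = 10, d(B) = 8, d(C) = 11, d(D) = 7, d(E) = 5, d(F) = 12, d(G) = 12. Nearest: E = (-8, -6, -4) with distance 5.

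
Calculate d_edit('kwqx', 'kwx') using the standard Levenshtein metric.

Let D[i][j] be the edit distance between the first i characters of 'kwqx' and the first j characters of 'kwx', with D[i][0] = i, D[0][j] = j, and D[i][j] = D[i-1][j-1] if the characters match, else 1 + min(D[i-1][j], D[i][j-1], D[i-1][j-1]). Filling the table (rows: prefixes of 'kwqx', columns: prefixes of 'kwx'):
     ε  k  w  x
  ε  0  1  2  3
  k  1  0  1  2
  w  2  1  0  1
  q  3  2  1  1
  x  4  3  2  1
The bottom-right entry gives D[4][3] = 1, so no sequence of fewer than 1 edit works. Backtracking through the table gives one optimal edit sequence (1 edit):
  kwqx → kwx (del q @3)
Edit distance = 1.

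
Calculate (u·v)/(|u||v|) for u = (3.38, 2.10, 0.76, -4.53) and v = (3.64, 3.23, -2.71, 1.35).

With u = (3.38, 2.10, 0.76, -4.53), v = (3.64, 3.23, -2.71, 1.35):
u·v = 3.38·3.64 + 2.1·3.23 + 0.76·(-2.71) + (-4.53)·1.35 = 12.3032 + 6.783 + (-2.0596) + (-6.1155) = 10.9111.
|u| = √(3.38² + 2.1² + 0.76² + (-4.53)²) = √(11.4244 + 4.41 + 0.5776 + 20.5209) = √36.9329, |v| = √(3.64² + 3.23² + (-2.71)² + 1.35²) = √(13.2496 + 10.4329 + 7.3441 + 1.8225) = √32.8491.
cos θ = (u·v)/(|u||v|) = 10.9111/(√36.9329·√32.8491) ≈ 0.3133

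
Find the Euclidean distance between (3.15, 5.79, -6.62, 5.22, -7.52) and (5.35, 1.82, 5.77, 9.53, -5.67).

√(Σ(x_i - y_i)²) = √((3.15 - 5.35)² + (5.79 - 1.82)² + (-6.62 - 5.77)² + (5.22 - 9.53)² + (-7.52 - (-5.67))²)
= √((-2.2)² + 3.97² + (-12.39)² + (-4.31)² + (-1.85)²) = √(4.84 + 15.7609 + 153.5121 + 18.5761 + 3.4225) = √196.1116 ≈ 14.004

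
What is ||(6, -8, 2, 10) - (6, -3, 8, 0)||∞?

max(|x_i - y_i|) = max(|6 - 6|, |-8 - (-3)|, |2 - 8|, |10 - 0|) = max(0, 5, 6, 10) = 10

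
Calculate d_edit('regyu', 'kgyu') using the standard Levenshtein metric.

Let D[i][j] be the edit distance between the first i characters of 'regyu' and the first j characters of 'kgyu', with D[i][0] = i, D[0][j] = j, and D[i][j] = D[i-1][j-1] if the characters match, else 1 + min(D[i-1][j], D[i][j-1], D[i-1][j-1]). Filling the table (rows: prefixes of 'regyu', columns: prefixes of 'kgyu'):
     ε  k  g  y  u
  ε  0  1  2  3  4
  r  1  1  2  3  4
  e  2  2  2  3  4
  g  3  3  2  3  4
  y  4  4  3  2  3
  u  5  5  4  3  2
The bottom-right entry gives D[5][4] = 2, so no sequence of fewer than 2 edits works. Backtracking through the table gives one optimal edit sequence (2 edits):
  regyu → egyu (del r @1)
  egyu → kgyu (sub e→k @1)
Edit distance = 2.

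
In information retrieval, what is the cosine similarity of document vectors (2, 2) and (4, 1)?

With u = (2, 2), v = (4, 1):
u·v = 2·4 + 2·1 = 8 + 2 = 10.
|u| = √(2² + 2²) = √8, |v| = √(4² + 1²) = √17, so |u||v| = √(8·17) = √136.
cos θ = (u·v)/(|u||v|) = 10/√136 ≈ 0.8575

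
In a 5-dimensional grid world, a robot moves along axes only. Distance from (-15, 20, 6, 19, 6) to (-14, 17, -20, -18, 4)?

Σ|x_i - y_i| = |-15 - (-14)| + |20 - 17| + |6 - (-20)| + |19 - (-18)| + |6 - 4| = 1 + 3 + 26 + 37 + 2 = 69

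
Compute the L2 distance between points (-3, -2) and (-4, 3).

(Σ|x_i - y_i|^2)^(1/2) = (|-3 - (-4)|^2 + |-2 - 3|^2)^(1/2)
= (1^2 + 5^2)^(1/2) = (1 + 25)^(1/2) = (26)^(1/2) ≈ 5.099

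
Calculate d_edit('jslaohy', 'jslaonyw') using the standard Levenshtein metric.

Let D[i][j] be the edit distance between the first i characters of 'jslaohy' and the first j characters of 'jslaonyw', with D[i][0] = i, D[0][j] = j, and D[i][j] = D[i-1][j-1] if the characters match, else 1 + min(D[i-1][j], D[i][j-1], D[i-1][j-1]). Filling the table (rows: prefixes of 'jslaohy', columns: prefixes of 'jslaonyw'):
     ε  j  s  l  a  o  n  y  w
  ε  0  1  2  3  4  5  6  7  8
  j  1  0  1  2  3  4  5  6  7
  s  2  1  0  1  2  3  4  5  6
  l  3  2  1  0  1  2  3  4  5
  a  4  3  2  1  0  1  2  3  4
  o  5  4  3  2  1  0  1  2  3
  h  6  5  4  3  2  1  1  2  3
  y  7  6  5  4  3  2  2  1  2
The bottom-right entry gives D[7][8] = 2, so no sequence of fewer than 2 edits works. Backtracking through the table gives one optimal edit sequence (2 edits):
  jslaohy → jslaony (sub h→n @6)
  jslaony → jslaonyw (ins w @8)
Edit distance = 2.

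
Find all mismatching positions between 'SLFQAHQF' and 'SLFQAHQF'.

Differing positions: none. Hamming distance = 0.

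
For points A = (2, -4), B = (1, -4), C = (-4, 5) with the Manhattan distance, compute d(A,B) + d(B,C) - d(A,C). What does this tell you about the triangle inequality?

d(A,B) = 1 + 0 = 1, d(B,C) = 5 + 9 = 14, d(A,C) = 6 + 9 = 15.
d(A,B) + d(B,C) - d(A,C) = 1 + 14 - 15 = 15 - 15 = 0. This is ≥ 0, so the triangle inequality holds for these points.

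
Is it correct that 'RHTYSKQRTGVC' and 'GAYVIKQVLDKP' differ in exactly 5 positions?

Differing positions: 1, 2, 3, 4, 5, 8, 9, 10, 11, 12. Hamming distance = 10, so the claim that d_H = 5 is false.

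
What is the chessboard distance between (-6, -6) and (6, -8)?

max(|x_i - y_i|) = max(|-6 - 6|, |-6 - (-8)|) = max(12, 2) = 12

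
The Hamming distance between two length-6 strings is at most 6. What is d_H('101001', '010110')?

Differing positions: 1, 2, 3, 4, 5, 6. Hamming distance = 6. The maximum possible Hamming distance for length-6 strings is 6, so d_H/6 = 6/6 = 1.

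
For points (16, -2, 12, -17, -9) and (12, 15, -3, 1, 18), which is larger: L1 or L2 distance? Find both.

L1 = |16 - 12| + |-2 - 15| + |12 - (-3)| + |-17 - 1| + |-9 - 18| = 4 + 17 + 15 + 18 + 27 = 81
L2 = √(4² + 17² + 15² + 18² + 27²) = √1583 ≈ 39.7869
L1 ≥ L2 always (equality iff movement is along one axis); L1 > L2 here.
Ratio L1/L2 = 81/√1583 ≈ 2.0358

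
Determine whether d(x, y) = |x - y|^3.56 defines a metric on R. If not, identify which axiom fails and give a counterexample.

No. d(x,y) = |x-y|^3.56 fails the triangle inequality since p = 3.56 > 1. Counterexample: x = -5, y = -2, z = -1. d(x,z) = |-5 - (-1)|^3.56 = 4^3.56 ≈ 139.1021, but d(x,y) + d(y,z) = 3^3.56 + 1^3.56 ≈ 49.9519 + 1 = 50.9519. Since 139.1021 > 50.9519, the triangle inequality is violated.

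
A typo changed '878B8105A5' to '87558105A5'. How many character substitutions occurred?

Differing positions: 3, 4. Hamming distance = 2.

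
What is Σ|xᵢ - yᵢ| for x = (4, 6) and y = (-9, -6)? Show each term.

Σ|x_i - y_i| = |4 - (-9)| + |6 - (-6)| = 13 + 12 = 25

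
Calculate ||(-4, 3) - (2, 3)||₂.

√(Σ(x_i - y_i)²) = √((-4 - 2)² + (3 - 3)²)
= √((-6)² + 0²) = √(36 + 0) = √36 = 6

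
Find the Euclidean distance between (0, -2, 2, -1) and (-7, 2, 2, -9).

√(Σ(x_i - y_i)²) = √((0 - (-7))² + (-2 - 2)² + (2 - 2)² + (-1 - (-9))²)
= √(7² + (-4)² + 0² + 8²) = √(49 + 16 + 0 + 64) = √129 ≈ 11.3578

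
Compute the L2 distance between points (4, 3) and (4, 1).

(Σ|x_i - y_i|^2)^(1/2) = (|4 - 4|^2 + |3 - 1|^2)^(1/2)
= (0^2 + 2^2)^(1/2) = (0 + 4)^(1/2) = (4)^(1/2) = 2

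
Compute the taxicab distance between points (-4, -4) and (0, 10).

Σ|x_i - y_i| = |-4 - 0| + |-4 - 10| = 4 + 14 = 18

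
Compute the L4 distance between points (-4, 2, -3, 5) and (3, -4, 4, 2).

(Σ|x_i - y_i|^4)^(1/4) = (|-4 - 3|^4 + |2 - (-4)|^4 + |-3 - 4|^4 + |5 - 2|^4)^(1/4)
= (7^4 + 6^4 + 7^4 + 3^4)^(1/4) = (2401 + 1296 + 2401 + 81)^(1/4) = (6179)^(1/4) ≈ 8.866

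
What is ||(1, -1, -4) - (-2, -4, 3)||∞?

max(|x_i - y_i|) = max(|1 - (-2)|, |-1 - (-4)|, |-4 - 3|) = max(3, 3, 7) = 7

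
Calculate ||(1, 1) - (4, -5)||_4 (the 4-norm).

(Σ|x_i - y_i|^4)^(1/4) = (|1 - 4|^4 + |1 - (-5)|^4)^(1/4)
= (3^4 + 6^4)^(1/4) = (81 + 1296)^(1/4) = (1377)^(1/4) ≈ 6.0916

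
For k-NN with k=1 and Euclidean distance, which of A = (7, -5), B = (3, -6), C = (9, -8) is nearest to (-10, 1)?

Distances: d(A) ≈ 18.0278, d(B) ≈ 14.7648, d(C) ≈ 21.0238. Nearest: B = (3, -6) with distance 14.7648.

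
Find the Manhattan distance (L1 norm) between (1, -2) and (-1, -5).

Σ|x_i - y_i| = |1 - (-1)| + |-2 - (-5)| = 2 + 3 = 5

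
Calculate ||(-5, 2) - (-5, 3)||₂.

√(Σ(x_i - y_i)²) = √((-5 - (-5))² + (2 - 3)²)
= √(0² + (-1)²) = √(0 + 1) = √1 = 1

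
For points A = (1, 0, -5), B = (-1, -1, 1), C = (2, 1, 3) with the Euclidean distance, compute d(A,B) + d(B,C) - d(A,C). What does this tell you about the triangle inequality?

d(A,B) = √(2² + 1² + 6²) = √41 ≈ 6.4031, d(B,C) = √(3² + 2² + 2²) = √17 ≈ 4.1231, d(A,C) = √(1² + 1² + 8²) = √66 ≈ 8.124.
d(A,B) + d(B,C) - d(A,C) = 6.4031 + 4.1231 - 8.124 = 10.5262 - 8.124 = 2.4022 (to 4 decimal places). This is ≥ 0, so the triangle inequality holds for these points.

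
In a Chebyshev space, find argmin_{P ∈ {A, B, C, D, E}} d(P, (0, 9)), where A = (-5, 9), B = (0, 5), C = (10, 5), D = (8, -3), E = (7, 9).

Distances: d(A) = 5, d(B) = 4, d(C) = 10, d(D) = 12, d(E) = 7. Nearest: B = (0, 5) with distance 4.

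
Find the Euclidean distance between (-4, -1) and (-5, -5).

√(Σ(x_i - y_i)²) = √((-4 - (-5))² + (-1 - (-5))²)
= √(1² + 4²) = √(1 + 16) = √17 ≈ 4.1231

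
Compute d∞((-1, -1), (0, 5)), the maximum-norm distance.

max(|x_i - y_i|) = max(|-1 - 0|, |-1 - 5|) = max(1, 6) = 6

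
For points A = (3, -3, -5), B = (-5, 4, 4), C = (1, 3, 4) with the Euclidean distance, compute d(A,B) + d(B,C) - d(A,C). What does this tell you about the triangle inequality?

d(A,B) = √(8² + 7² + 9²) = √194 ≈ 13.9284, d(B,C) = √(6² + 1² + 0²) = √37 ≈ 6.0828, d(A,C) = √(2² + 6² + 9²) = √121 = 11.
d(A,B) + d(B,C) - d(A,C) = 13.9284 + 6.0828 - 11 = 20.0112 - 11 = 9.0112 (to 4 decimal places). This is ≥ 0, so the triangle inequality holds for these points.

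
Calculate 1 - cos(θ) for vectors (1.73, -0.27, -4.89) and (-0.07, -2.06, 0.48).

With u = (1.73, -0.27, -4.89), v = (-0.07, -2.06, 0.48):
u·v = 1.73·(-0.07) + (-0.27)·(-2.06) + (-4.89)·0.48 = (-0.1211) + 0.5562 + (-2.3472) = -1.9121.
|u| = √(1.73² + (-0.27)² + (-4.89)²) = √(2.9929 + 0.0729 + 23.9121) = √26.9779, |v| = √((-0.07)² + (-2.06)² + 0.48²) = √(0.0049 + 4.2436 + 0.2304) = √4.4789.
cos θ = (u·v)/(|u||v|) = -1.9121/(√26.9779·√4.4789) ≈ -0.1739
Cosine distance = 1 - cos θ ≈ 1 - (-0.1739) = 1.1739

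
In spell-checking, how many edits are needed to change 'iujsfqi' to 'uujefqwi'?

Let D[i][j] be the edit distance between the first i characters of 'iujsfqi' and the first j characters of 'uujefqwi', with D[i][0] = i, D[0][j] = j, and D[i][j] = D[i-1][j-1] if the characters match, else 1 + min(D[i-1][j], D[i][j-1], D[i-1][j-1]). Filling the table (rows: prefixes of 'iujsfqi', columns: prefixes of 'uujefqwi'):
     ε  u  u  j  e  f  q  w  i
  ε  0  1  2  3  4  5  6  7  8
  i  1  1  2  3  4  5  6  7  7
  u  2  1  1  2  3  4  5  6  7
  j  3  2  2  1  2  3  4  5  6
  s  4  3  3  2  2  3  4  5  6
  f  5  4  4  3  3  2  3  4  5
  q  6  5  5  4  4  3  2  3  4
  i  7  6  6  5  5  4  3  3  3
The bottom-right entry gives D[7][8] = 3, so no sequence of fewer than 3 edits works. Backtracking through the table gives one optimal edit sequence (3 edits):
  iujsfqi → uujsfqi (sub i→u @1)
  uujsfqi → uujefqi (sub s→e @4)
  uujefqi → uujefqwi (ins w @7)
Edit distance = 3.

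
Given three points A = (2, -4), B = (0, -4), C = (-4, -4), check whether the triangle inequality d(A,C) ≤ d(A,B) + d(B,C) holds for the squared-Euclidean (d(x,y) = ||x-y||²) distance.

d(A,B) = 2² + 0² = 4, d(B,C) = 4² + 0² = 16, d(A,C) = 6² + 0² = 36.
d(A,C) = 36 > 4 + 16 = 20. Triangle inequality is VIOLATED. (Squared-Euclidean is not a metric — this is a counterexample.)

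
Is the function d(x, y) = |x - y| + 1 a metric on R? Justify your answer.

No. d fails identity of indiscernibles (specifically d(x,x) = 0): d(0, 0) = |0 - 0| + 1 = 0 + 1 = 1 ≠ 0.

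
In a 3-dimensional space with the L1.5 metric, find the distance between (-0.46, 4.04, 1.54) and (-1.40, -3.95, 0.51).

(Σ|x_i - y_i|^1.5)^(1/1.5) = (|-0.46 - (-1.4)|^1.5 + |4.04 - (-3.95)|^1.5 + |1.54 - 0.51|^1.5)^(1/1.5)
= (0.94^1.5 + 7.99^1.5 + 1.03^1.5)^(1/1.5) ≈ (0.9114 + 22.585 + 1.0453)^(1/1.5) = (24.5417)^(1/1.5) ≈ 8.4451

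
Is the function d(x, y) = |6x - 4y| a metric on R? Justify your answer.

No. d fails symmetry: d(1, 2) = |6·1 - 4·2| = |-2| = 2, but d(2, 1) = |6·2 - 4·1| = |8| = 8. Since 2 ≠ 8, d(x,y) ≠ d(y,x) in general.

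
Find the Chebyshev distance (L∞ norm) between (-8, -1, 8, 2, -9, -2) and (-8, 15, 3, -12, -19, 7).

max(|x_i - y_i|) = max(|-8 - (-8)|, |-1 - 15|, |8 - 3|, |2 - (-12)|, |-9 - (-19)|, |-2 - 7|) = max(0, 16, 5, 14, 10, 9) = 16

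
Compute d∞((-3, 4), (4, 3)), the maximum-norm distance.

max(|x_i - y_i|) = max(|-3 - 4|, |4 - 3|) = max(7, 1) = 7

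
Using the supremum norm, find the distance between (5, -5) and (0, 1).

max(|x_i - y_i|) = max(|5 - 0|, |-5 - 1|) = max(5, 6) = 6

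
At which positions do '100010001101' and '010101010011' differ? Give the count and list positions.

Differing positions: 1, 2, 4, 5, 6, 8, 9, 10, 11. Hamming distance = 9.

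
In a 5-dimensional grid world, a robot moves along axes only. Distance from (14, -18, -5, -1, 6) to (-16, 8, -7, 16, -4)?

Σ|x_i - y_i| = |14 - (-16)| + |-18 - 8| + |-5 - (-7)| + |-1 - 16| + |6 - (-4)| = 30 + 26 + 2 + 17 + 10 = 85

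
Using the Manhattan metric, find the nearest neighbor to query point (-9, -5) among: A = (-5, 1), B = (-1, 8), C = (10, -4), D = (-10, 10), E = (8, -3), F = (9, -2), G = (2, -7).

Distances: d(A) = 10, d(B) = 21, d(C) = 20, d(D) = 16, d(E) = 19, d(F) = 21, d(G) = 13. Nearest: A = (-5, 1) with distance 10.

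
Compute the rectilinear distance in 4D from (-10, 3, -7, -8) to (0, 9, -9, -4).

Σ|x_i - y_i| = |-10 - 0| + |3 - 9| + |-7 - (-9)| + |-8 - (-4)| = 10 + 6 + 2 + 4 = 22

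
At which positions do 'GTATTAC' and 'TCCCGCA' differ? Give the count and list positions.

Differing positions: 1, 2, 3, 4, 5, 6, 7. Hamming distance = 7.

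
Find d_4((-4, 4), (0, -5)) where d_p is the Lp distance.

(Σ|x_i - y_i|^4)^(1/4) = (|-4 - 0|^4 + |4 - (-5)|^4)^(1/4)
= (4^4 + 9^4)^(1/4) = (256 + 6561)^(1/4) = (6817)^(1/4) ≈ 9.0865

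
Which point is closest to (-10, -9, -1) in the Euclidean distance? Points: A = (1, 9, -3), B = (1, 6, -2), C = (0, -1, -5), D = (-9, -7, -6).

Distances: d(A) ≈ 21.1896, d(B) ≈ 18.6279, d(C) ≈ 13.4164, d(D) ≈ 5.4772. Nearest: D = (-9, -7, -6) with distance 5.4772.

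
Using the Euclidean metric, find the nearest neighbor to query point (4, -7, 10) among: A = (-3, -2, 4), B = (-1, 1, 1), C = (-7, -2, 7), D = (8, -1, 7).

Distances: d(A) ≈ 10.4881, d(B) ≈ 13.0384, d(C) ≈ 12.4499, d(D) ≈ 7.8102. Nearest: D = (8, -1, 7) with distance 7.8102.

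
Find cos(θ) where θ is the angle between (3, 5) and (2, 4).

With u = (3, 5), v = (2, 4):
u·v = 3·2 + 5·4 = 6 + 20 = 26.
|u| = √(3² + 5²) = √34, |v| = √(2² + 4²) = √20, so |u||v| = √(34·20) = √680.
cos θ = (u·v)/(|u||v|) = 26/√680 ≈ 0.9971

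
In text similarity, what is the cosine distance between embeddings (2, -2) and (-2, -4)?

With u = (2, -2), v = (-2, -4):
u·v = 2·(-2) + (-2)·(-4) = (-4) + 8 = 4.
|u| = √(2² + (-2)²) = √8, |v| = √((-2)² + (-4)²) = √20, so |u||v| = √(8·20) = √160.
cos θ = (u·v)/(|u||v|) = 4/√160 ≈ 0.3162
Cosine distance = 1 - cos θ ≈ 1 - 0.3162 = 0.6838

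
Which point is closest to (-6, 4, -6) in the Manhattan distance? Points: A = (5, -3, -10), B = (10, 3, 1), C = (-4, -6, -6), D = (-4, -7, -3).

Distances: d(A) = 22, d(B) = 24, d(C) = 12, d(D) = 16. Nearest: C = (-4, -6, -6) with distance 12.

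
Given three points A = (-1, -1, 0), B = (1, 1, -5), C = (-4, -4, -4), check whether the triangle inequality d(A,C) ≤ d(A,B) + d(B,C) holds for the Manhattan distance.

d(A,B) = 2 + 2 + 5 = 9, d(B,C) = 5 + 5 + 1 = 11, d(A,C) = 3 + 3 + 4 = 10.
d(A,C) = 10 ≤ 9 + 11 = 20. Triangle inequality is satisfied.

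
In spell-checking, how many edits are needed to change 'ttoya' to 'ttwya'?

Let D[i][j] be the edit distance between the first i characters of 'ttoya' and the first j characters of 'ttwya', with D[i][0] = i, D[0][j] = j, and D[i][j] = D[i-1][j-1] if the characters match, else 1 + min(D[i-1][j], D[i][j-1], D[i-1][j-1]). Filling the table (rows: prefixes of 'ttoya', columns: prefixes of 'ttwya'):
     ε  t  t  w  y  a
  ε  0  1  2  3  4  5
  t  1  0  1  2  3  4
  t  2  1  0  1  2  3
  o  3  2  1  1  2  3
  y  4  3  2  2  1  2
  a  5  4  3  3  2  1
The bottom-right entry gives D[5][5] = 1, so no sequence of fewer than 1 edit works. Backtracking through the table gives one optimal edit sequence (1 edit):
  ttoya → ttwya (sub o→w @3)
Edit distance = 1.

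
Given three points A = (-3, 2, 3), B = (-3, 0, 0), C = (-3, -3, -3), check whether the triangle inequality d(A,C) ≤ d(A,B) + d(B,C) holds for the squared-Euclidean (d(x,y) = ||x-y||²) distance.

d(A,B) = 0² + 2² + 3² = 13, d(B,C) = 0² + 3² + 3² = 18, d(A,C) = 0² + 5² + 6² = 61.
d(A,C) = 61 > 13 + 18 = 31. Triangle inequality is VIOLATED. (Squared-Euclidean is not a metric — this is a counterexample.)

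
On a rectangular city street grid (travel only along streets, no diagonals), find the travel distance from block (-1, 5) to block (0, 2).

Σ|x_i - y_i| = |-1 - 0| + |5 - 2| = 1 + 3 = 4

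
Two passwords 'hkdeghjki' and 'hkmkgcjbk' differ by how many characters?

Differing positions: 3, 4, 6, 8, 9. Hamming distance = 5.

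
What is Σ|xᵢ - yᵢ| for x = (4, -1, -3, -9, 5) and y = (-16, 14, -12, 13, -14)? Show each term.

Σ|x_i - y_i| = |4 - (-16)| + |-1 - 14| + |-3 - (-12)| + |-9 - 13| + |5 - (-14)| = 20 + 15 + 9 + 22 + 19 = 85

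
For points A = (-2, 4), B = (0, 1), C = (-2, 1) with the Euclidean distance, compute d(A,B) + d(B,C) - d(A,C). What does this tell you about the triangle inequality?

d(A,B) = √(2² + 3²) = √13 ≈ 3.6056, d(B,C) = √(2² + 0²) = √4 = 2, d(A,C) = √(0² + 3²) = √9 = 3.
d(A,B) + d(B,C) - d(A,C) = 3.6056 + 2 - 3 = 5.6056 - 3 = 2.6056 (to 4 decimal places). This is ≥ 0, so the triangle inequality holds for these points.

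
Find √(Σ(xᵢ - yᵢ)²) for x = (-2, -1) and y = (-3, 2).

√(Σ(x_i - y_i)²) = √((-2 - (-3))² + (-1 - 2)²)
= √(1² + (-3)²) = √(1 + 9) = √10 ≈ 3.1623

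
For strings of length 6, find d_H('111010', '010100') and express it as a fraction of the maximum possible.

Differing positions: 1, 3, 4, 5. Hamming distance = 4. The maximum possible Hamming distance for length-6 strings is 6, so d_H/6 = 4/6 ≈ 0.6667.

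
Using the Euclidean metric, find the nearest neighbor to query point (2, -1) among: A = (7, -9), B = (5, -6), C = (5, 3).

Distances: d(A) ≈ 9.434, d(B) ≈ 5.831, d(C) = 5. Nearest: C = (5, 3) with distance 5.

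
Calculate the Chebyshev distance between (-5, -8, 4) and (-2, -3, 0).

max(|x_i - y_i|) = max(|-5 - (-2)|, |-8 - (-3)|, |4 - 0|) = max(3, 5, 4) = 5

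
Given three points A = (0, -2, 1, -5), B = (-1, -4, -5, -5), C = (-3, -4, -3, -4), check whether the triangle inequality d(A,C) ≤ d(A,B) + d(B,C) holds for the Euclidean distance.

d(A,B) = √(1² + 2² + 6² + 0²) = √41 ≈ 6.4031, d(B,C) = √(2² + 0² + 2² + 1²) = √9 = 3, d(A,C) = √(3² + 2² + 4² + 1²) = √30 ≈ 5.4772.
d(A,C) ≈ 5.4772 ≤ 6.4031 + 3 = 9.4031. Triangle inequality is satisfied.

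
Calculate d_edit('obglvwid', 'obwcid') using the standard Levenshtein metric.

Let D[i][j] be the edit distance between the first i characters of 'obglvwid' and the first j characters of 'obwcid', with D[i][0] = i, D[0][j] = j, and D[i][j] = D[i-1][j-1] if the characters match, else 1 + min(D[i-1][j], D[i][j-1], D[i-1][j-1]). Filling the table (rows: prefixes of 'obglvwid', columns: prefixes of 'obwcid'):
     ε  o  b  w  c  i  d
  ε  0  1  2  3  4  5  6
  o  1  0  1  2  3  4  5
  b  2  1  0  1  2  3  4
  g  3  2  1  1  2  3  4
  l  4  3  2  2  2  3  4
  v  5  4  3  3  3  3  4
  w  6  5  4  3  4  4  4
  i  7  6  5  4  4  4  5
  d  8  7  6  5  5  5  4
The bottom-right entry gives D[8][6] = 4, so no sequence of fewer than 4 edits works. Backtracking through the table gives one optimal edit sequence (4 edits):
  obglvwid → oblvwid (del g @3)
  oblvwid → obvwid (del l @3)
  obvwid → obwwid (sub v→w @3)
  obwwid → obwcid (sub w→c @4)
Edit distance = 4.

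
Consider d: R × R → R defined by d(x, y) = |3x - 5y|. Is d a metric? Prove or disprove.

No. d fails symmetry: d(1, 2) = |3·1 - 5·2| = |-7| = 7, but d(2, 1) = |3·2 - 5·1| = |1| = 1. Since 7 ≠ 1, d(x,y) ≠ d(y,x) in general.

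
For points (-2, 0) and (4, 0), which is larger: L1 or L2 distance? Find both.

L1 = |-2 - 4| + |0 - 0| = 6 + 0 = 6
L2 = √(6² + 0²) = √36 = 6
L1 ≥ L2 always (equality iff movement is along one axis); L1 = L2 here (movement is along a single axis).
Ratio L1/L2 = 6/6 = 1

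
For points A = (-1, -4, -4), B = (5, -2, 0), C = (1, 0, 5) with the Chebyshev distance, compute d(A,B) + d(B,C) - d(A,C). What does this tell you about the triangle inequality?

d(A,B) = max(6, 2, 4) = 6, d(B,C) = max(4, 2, 5) = 5, d(A,C) = max(2, 4, 9) = 9.
d(A,B) + d(B,C) - d(A,C) = 6 + 5 - 9 = 11 - 9 = 2. This is ≥ 0, so the triangle inequality holds for these points.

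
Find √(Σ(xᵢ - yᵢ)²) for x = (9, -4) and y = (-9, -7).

√(Σ(x_i - y_i)²) = √((9 - (-9))² + (-4 - (-7))²)
= √(18² + 3²) = √(324 + 9) = √333 ≈ 18.2483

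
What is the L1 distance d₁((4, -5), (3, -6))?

Σ|x_i - y_i| = |4 - 3| + |-5 - (-6)| = 1 + 1 = 2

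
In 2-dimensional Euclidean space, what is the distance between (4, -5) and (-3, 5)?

√(Σ(x_i - y_i)²) = √((4 - (-3))² + (-5 - 5)²)
= √(7² + (-10)²) = √(49 + 100) = √149 ≈ 12.2066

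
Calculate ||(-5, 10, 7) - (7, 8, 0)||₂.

√(Σ(x_i - y_i)²) = √((-5 - 7)² + (10 - 8)² + (7 - 0)²)
= √((-12)² + 2² + 7²) = √(144 + 4 + 49) = √197 ≈ 14.0357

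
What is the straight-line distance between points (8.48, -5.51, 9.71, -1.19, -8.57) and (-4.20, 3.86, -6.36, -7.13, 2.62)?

√(Σ(x_i - y_i)²) = √((8.48 - (-4.2))² + (-5.51 - 3.86)² + (9.71 - (-6.36))² + (-1.19 - (-7.13))² + (-8.57 - 2.62)²)
= √(12.68² + (-9.37)² + 16.07² + 5.94² + (-11.19)²) = √(160.7824 + 87.7969 + 258.2449 + 35.2836 + 125.2161) = √667.3239 ≈ 25.8326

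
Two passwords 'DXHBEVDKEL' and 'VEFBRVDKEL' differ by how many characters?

Differing positions: 1, 2, 3, 5. Hamming distance = 4.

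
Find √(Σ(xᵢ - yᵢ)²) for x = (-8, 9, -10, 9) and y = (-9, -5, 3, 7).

√(Σ(x_i - y_i)²) = √((-8 - (-9))² + (9 - (-5))² + (-10 - 3)² + (9 - 7)²)
= √(1² + 14² + (-13)² + 2²) = √(1 + 196 + 169 + 4) = √370 ≈ 19.2354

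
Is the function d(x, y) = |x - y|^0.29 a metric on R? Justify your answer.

Yes. With 0 < p = 0.29 ≤ 1, d(x,y) = |x-y|^0.29 is a metric on R. Non-negativity and symmetry are immediate; |x-y|^0.29 = 0 ⟺ |x-y| = 0 ⟺ x = y. For the triangle inequality, the function t ↦ t^0.29 is subadditive on [0,∞) when p ≤ 1, so |x-z|^0.29 ≤ (|x-y| + |y-z|)^0.29 ≤ |x-y|^0.29 + |y-z|^0.29.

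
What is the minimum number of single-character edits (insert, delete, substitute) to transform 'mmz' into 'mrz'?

Let D[i][j] be the edit distance between the first i characters of 'mmz' and the first j characters of 'mrz', with D[i][0] = i, D[0][j] = j, and D[i][j] = D[i-1][j-1] if the characters match, else 1 + min(D[i-1][j], D[i][j-1], D[i-1][j-1]). Filling the table (rows: prefixes of 'mmz', columns: prefixes of 'mrz'):
     ε  m  r  z
  ε  0  1  2  3
  m  1  0  1  2
  m  2  1  1  2
  z  3  2  2  1
The bottom-right entry gives D[3][3] = 1, so no sequence of fewer than 1 edit works. Backtracking through the table gives one optimal edit sequence (1 edit):
  mmz → mrz (sub m→r @2)
Edit distance = 1.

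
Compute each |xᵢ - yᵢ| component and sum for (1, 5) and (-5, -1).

Σ|x_i - y_i| = |1 - (-5)| + |5 - (-1)| = 6 + 6 = 12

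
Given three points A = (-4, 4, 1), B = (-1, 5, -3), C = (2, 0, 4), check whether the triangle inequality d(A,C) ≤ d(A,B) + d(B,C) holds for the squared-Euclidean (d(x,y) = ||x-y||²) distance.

d(A,B) = 3² + 1² + 4² = 26, d(B,C) = 3² + 5² + 7² = 83, d(A,C) = 6² + 4² + 3² = 61.
d(A,C) = 61 ≤ 26 + 83 = 109. Triangle inequality is satisfied.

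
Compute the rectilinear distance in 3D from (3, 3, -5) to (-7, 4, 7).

Σ|x_i - y_i| = |3 - (-7)| + |3 - 4| + |-5 - 7| = 10 + 1 + 12 = 23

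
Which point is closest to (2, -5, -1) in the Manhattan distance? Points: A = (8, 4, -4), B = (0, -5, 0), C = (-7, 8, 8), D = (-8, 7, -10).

Distances: d(A) = 18, d(B) = 3, d(C) = 31, d(D) = 31. Nearest: B = (0, -5, 0) with distance 3.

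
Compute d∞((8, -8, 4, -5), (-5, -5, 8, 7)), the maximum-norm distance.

max(|x_i - y_i|) = max(|8 - (-5)|, |-8 - (-5)|, |4 - 8|, |-5 - 7|) = max(13, 3, 4, 12) = 13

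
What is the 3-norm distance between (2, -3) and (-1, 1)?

(Σ|x_i - y_i|^3)^(1/3) = (|2 - (-1)|^3 + |-3 - 1|^3)^(1/3)
= (3^3 + 4^3)^(1/3) = (27 + 64)^(1/3) = (91)^(1/3) ≈ 4.4979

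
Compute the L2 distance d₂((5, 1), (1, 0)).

√(Σ(x_i - y_i)²) = √((5 - 1)² + (1 - 0)²)
= √(4² + 1²) = √(16 + 1) = √17 ≈ 4.1231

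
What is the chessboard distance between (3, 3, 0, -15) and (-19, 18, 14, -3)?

max(|x_i - y_i|) = max(|3 - (-19)|, |3 - 18|, |0 - 14|, |-15 - (-3)|) = max(22, 15, 14, 12) = 22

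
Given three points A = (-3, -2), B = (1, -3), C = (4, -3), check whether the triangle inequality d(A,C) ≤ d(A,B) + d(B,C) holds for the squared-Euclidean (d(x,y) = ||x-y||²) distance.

d(A,B) = 4² + 1² = 17, d(B,C) = 3² + 0² = 9, d(A,C) = 7² + 1² = 50.
d(A,C) = 50 > 17 + 9 = 26. Triangle inequality is VIOLATED. (Squared-Euclidean is not a metric — this is a counterexample.)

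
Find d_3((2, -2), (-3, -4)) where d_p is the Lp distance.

(Σ|x_i - y_i|^3)^(1/3) = (|2 - (-3)|^3 + |-2 - (-4)|^3)^(1/3)
= (5^3 + 2^3)^(1/3) = (125 + 8)^(1/3) = (133)^(1/3) ≈ 5.1045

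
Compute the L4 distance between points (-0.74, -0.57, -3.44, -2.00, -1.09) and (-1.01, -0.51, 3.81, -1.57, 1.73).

(Σ|x_i - y_i|^4)^(1/4) = (|-0.74 - (-1.01)|^4 + |-0.57 - (-0.51)|^4 + |-3.44 - 3.81|^4 + |-2 - (-1.57)|^4 + |-1.09 - 1.73|^4)^(1/4)
= (0.27^4 + 0.06^4 + 7.25^4 + 0.43^4 + 2.82^4)^(1/4) ≈ (0.0053 + 0 + 2762.8164 + 0.0342 + 63.2407)^(1/4) = (2826.0966)^(1/4) ≈ 7.2912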